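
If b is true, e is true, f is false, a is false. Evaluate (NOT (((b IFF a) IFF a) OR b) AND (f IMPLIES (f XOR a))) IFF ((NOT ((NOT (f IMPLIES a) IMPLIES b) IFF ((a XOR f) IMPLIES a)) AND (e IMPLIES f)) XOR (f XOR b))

false

b IFF a = true IFF false = false
(b IFF a) IFF a = false IFF false = true
((b IFF a) IFF a) OR b = true OR true = true
NOT (((b IFF a) IFF a) OR b) = NOT true = false
f XOR a = false XOR false = false
f IMPLIES (f XOR a) = false IMPLIES false = true
NOT (((b IFF a) IFF a) OR b) AND (f IMPLIES (f XOR a)) = false AND true = false
f IMPLIES a = false IMPLIES false = true
NOT (f IMPLIES a) = NOT true = false
NOT (f IMPLIES a) IMPLIES b = false IMPLIES true = true
a XOR f = false XOR false = false
(a XOR f) IMPLIES a = false IMPLIES false = true
(NOT (f IMPLIES a) IMPLIES b) IFF ((a XOR f) IMPLIES a) = true IFF true = true
NOT ((NOT (f IMPLIES a) IMPLIES b) IFF ((a XOR f) IMPLIES a)) = NOT true = false
e IMPLIES f = true IMPLIES false = false
NOT ((NOT (f IMPLIES a) IMPLIES b) IFF ((a XOR f) IMPLIES a)) AND (e IMPLIES f) = false AND false = false
f XOR b = false XOR true = true
(NOT ((NOT (f IMPLIES a) IMPLIES b) IFF ((a XOR f) IMPLIES a)) AND (e IMPLIES f)) XOR (f XOR b) = false XOR true = true
(NOT (((b IFF a) IFF a) OR b) AND (f IMPLIES (f XOR a))) IFF ((NOT ((NOT (f IMPLIES a) IMPLIES b) IFF ((a XOR f) IMPLIES a)) AND (e IMPLIES f)) XOR (f XOR b)) = false IFF true = false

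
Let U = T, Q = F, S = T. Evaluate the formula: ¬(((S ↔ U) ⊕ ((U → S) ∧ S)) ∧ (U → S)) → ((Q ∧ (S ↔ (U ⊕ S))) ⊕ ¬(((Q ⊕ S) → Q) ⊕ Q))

S ↔ U = T ↔ T = T
U → S = T → T = T
(U → S) ∧ S = T ∧ T = T
(S ↔ U) ⊕ ((U → S) ∧ S) = T ⊕ T = F
U → S = T → T = T
((S ↔ U) ⊕ ((U → S) ∧ S)) ∧ (U → S) = F ∧ T = F
¬(((S ↔ U) ⊕ ((U → S) ∧ S)) ∧ (U → S)) = ¬F = T
U ⊕ S = T ⊕ T = F
S ↔ (U ⊕ S) = T ↔ F = F
Q ∧ (S ↔ (U ⊕ S)) = F ∧ F = F
Q ⊕ S = F ⊕ T = T
(Q ⊕ S) → Q = T → F = F
((Q ⊕ S) → Q) ⊕ Q = F ⊕ F = F
¬(((Q ⊕ S) → Q) ⊕ Q) = ¬F = T
(Q ∧ (S ↔ (U ⊕ S))) ⊕ ¬(((Q ⊕ S) → Q) ⊕ Q) = F ⊕ T = T
¬(((S ↔ U) ⊕ ((U → S) ∧ S)) ∧ (U → S)) → ((Q ∧ (S ↔ (U ⊕ S))) ⊕ ¬(((Q ⊕ S) → Q) ⊕ Q)) = T → T = T

T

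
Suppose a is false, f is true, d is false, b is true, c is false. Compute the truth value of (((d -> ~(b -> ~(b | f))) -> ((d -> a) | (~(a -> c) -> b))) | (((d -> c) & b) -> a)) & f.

1

b | f = 1 | 1 = 1
~(b | f) = ~1 = 0
b -> ~(b | f) = 1 -> 0 = 0
~(b -> ~(b | f)) = ~0 = 1
d -> ~(b -> ~(b | f)) = 0 -> 1 = 1
d -> a = 0 -> 0 = 1
a -> c = 0 -> 0 = 1
~(a -> c) = ~1 = 0
~(a -> c) -> b = 0 -> 1 = 1
(d -> a) | (~(a -> c) -> b) = 1 | 1 = 1
(d -> ~(b -> ~(b | f))) -> ((d -> a) | (~(a -> c) -> b)) = 1 -> 1 = 1
d -> c = 0 -> 0 = 1
(d -> c) & b = 1 & 1 = 1
((d -> c) & b) -> a = 1 -> 0 = 0
((d -> ~(b -> ~(b | f))) -> ((d -> a) | (~(a -> c) -> b))) | (((d -> c) & b) -> a) = 1 | 0 = 1
(((d -> ~(b -> ~(b | f))) -> ((d -> a) | (~(a -> c) -> b))) | (((d -> c) & b) -> a)) & f = 1 & 1 = 1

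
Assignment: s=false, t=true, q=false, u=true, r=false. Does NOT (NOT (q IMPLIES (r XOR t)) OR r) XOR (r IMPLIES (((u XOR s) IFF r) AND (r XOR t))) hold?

r XOR t = false XOR true = true
q IMPLIES (r XOR t) = false IMPLIES true = true
NOT (q IMPLIES (r XOR t)) = NOT true = false
NOT (q IMPLIES (r XOR t)) OR r = false OR false = false
NOT (NOT (q IMPLIES (r XOR t)) OR r) = NOT false = true
u XOR s = true XOR false = true
(u XOR s) IFF r = true IFF false = false
r XOR t = false XOR true = true
((u XOR s) IFF r) AND (r XOR t) = false AND true = false
r IMPLIES (((u XOR s) IFF r) AND (r XOR t)) = false IMPLIES false = true
NOT (NOT (q IMPLIES (r XOR t)) OR r) XOR (r IMPLIES (((u XOR s) IFF r) AND (r XOR t))) = true XOR true = false

false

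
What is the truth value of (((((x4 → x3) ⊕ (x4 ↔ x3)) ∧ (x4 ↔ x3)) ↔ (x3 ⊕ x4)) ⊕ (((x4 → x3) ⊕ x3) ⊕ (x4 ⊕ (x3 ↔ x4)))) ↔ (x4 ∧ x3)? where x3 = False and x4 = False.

False

x4 → x3 = False → False = True
x4 ↔ x3 = False ↔ False = True
(x4 → x3) ⊕ (x4 ↔ x3) = True ⊕ True = False
x4 ↔ x3 = False ↔ False = True
((x4 → x3) ⊕ (x4 ↔ x3)) ∧ (x4 ↔ x3) = False ∧ True = False
x3 ⊕ x4 = False ⊕ False = False
(((x4 → x3) ⊕ (x4 ↔ x3)) ∧ (x4 ↔ x3)) ↔ (x3 ⊕ x4) = False ↔ False = True
x4 → x3 = False → False = True
(x4 → x3) ⊕ x3 = True ⊕ False = True
x3 ↔ x4 = False ↔ False = True
x4 ⊕ (x3 ↔ x4) = False ⊕ True = True
((x4 → x3) ⊕ x3) ⊕ (x4 ⊕ (x3 ↔ x4)) = True ⊕ True = False
((((x4 → x3) ⊕ (x4 ↔ x3)) ∧ (x4 ↔ x3)) ↔ (x3 ⊕ x4)) ⊕ (((x4 → x3) ⊕ x3) ⊕ (x4 ⊕ (x3 ↔ x4))) = True ⊕ False = True
x4 ∧ x3 = False ∧ False = False
(((((x4 → x3) ⊕ (x4 ↔ x3)) ∧ (x4 ↔ x3)) ↔ (x3 ⊕ x4)) ⊕ (((x4 → x3) ⊕ x3) ⊕ (x4 ⊕ (x3 ↔ x4)))) ↔ (x4 ∧ x3) = True ↔ False = False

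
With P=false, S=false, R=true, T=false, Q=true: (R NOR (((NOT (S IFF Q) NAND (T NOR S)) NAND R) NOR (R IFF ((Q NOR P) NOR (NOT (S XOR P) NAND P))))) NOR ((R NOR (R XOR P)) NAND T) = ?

S IFF Q = false IFF true = false
NOT (S IFF Q) = NOT false = true
T NOR S = false NOR false = true
NOT (S IFF Q) NAND (T NOR S) = true NAND true = false
(NOT (S IFF Q) NAND (T NOR S)) NAND R = false NAND true = true
Q NOR P = true NOR false = false
S XOR P = false XOR false = false
NOT (S XOR P) = NOT false = true
NOT (S XOR P) NAND P = true NAND false = true
(Q NOR P) NOR (NOT (S XOR P) NAND P) = false NOR true = false
R IFF ((Q NOR P) NOR (NOT (S XOR P) NAND P)) = true IFF false = false
((NOT (S IFF Q) NAND (T NOR S)) NAND R) NOR (R IFF ((Q NOR P) NOR (NOT (S XOR P) NAND P))) = true NOR false = false
R NOR (((NOT (S IFF Q) NAND (T NOR S)) NAND R) NOR (R IFF ((Q NOR P) NOR (NOT (S XOR P) NAND P)))) = true NOR false = false
R XOR P = true XOR false = true
R NOR (R XOR P) = true NOR true = false
(R NOR (R XOR P)) NAND T = false NAND false = true
(R NOR (((NOT (S IFF Q) NAND (T NOR S)) NAND R) NOR (R IFF ((Q NOR P) NOR (NOT (S XOR P) NAND P))))) NOR ((R NOR (R XOR P)) NAND T) = false NOR true = false

false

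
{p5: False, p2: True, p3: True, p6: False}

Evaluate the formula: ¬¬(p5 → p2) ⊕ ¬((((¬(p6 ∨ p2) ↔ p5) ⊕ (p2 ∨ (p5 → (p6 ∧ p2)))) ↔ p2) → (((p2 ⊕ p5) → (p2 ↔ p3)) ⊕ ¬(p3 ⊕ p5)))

True

p5 → p2 = False → True = True
¬(p5 → p2) = ¬True = False
¬¬(p5 → p2) = ¬False = True
p6 ∨ p2 = False ∨ True = True
¬(p6 ∨ p2) = ¬True = False
¬(p6 ∨ p2) ↔ p5 = False ↔ False = True
p6 ∧ p2 = False ∧ True = False
p5 → (p6 ∧ p2) = False → False = True
p2 ∨ (p5 → (p6 ∧ p2)) = True ∨ True = True
(¬(p6 ∨ p2) ↔ p5) ⊕ (p2 ∨ (p5 → (p6 ∧ p2))) = True ⊕ True = False
((¬(p6 ∨ p2) ↔ p5) ⊕ (p2 ∨ (p5 → (p6 ∧ p2)))) ↔ p2 = False ↔ True = False
p2 ⊕ p5 = True ⊕ False = True
p2 ↔ p3 = True ↔ True = True
(p2 ⊕ p5) → (p2 ↔ p3) = True → True = True
p3 ⊕ p5 = True ⊕ False = True
¬(p3 ⊕ p5) = ¬True = False
((p2 ⊕ p5) → (p2 ↔ p3)) ⊕ ¬(p3 ⊕ p5) = True ⊕ False = True
(((¬(p6 ∨ p2) ↔ p5) ⊕ (p2 ∨ (p5 → (p6 ∧ p2)))) ↔ p2) → (((p2 ⊕ p5) → (p2 ↔ p3)) ⊕ ¬(p3 ⊕ p5)) = False → True = True
¬((((¬(p6 ∨ p2) ↔ p5) ⊕ (p2 ∨ (p5 → (p6 ∧ p2)))) ↔ p2) → (((p2 ⊕ p5) → (p2 ↔ p3)) ⊕ ¬(p3 ⊕ p5))) = ¬True = False
¬¬(p5 → p2) ⊕ ¬((((¬(p6 ∨ p2) ↔ p5) ⊕ (p2 ∨ (p5 → (p6 ∧ p2)))) ↔ p2) → (((p2 ⊕ p5) → (p2 ↔ p3)) ⊕ ¬(p3 ⊕ p5))) = True ⊕ False = True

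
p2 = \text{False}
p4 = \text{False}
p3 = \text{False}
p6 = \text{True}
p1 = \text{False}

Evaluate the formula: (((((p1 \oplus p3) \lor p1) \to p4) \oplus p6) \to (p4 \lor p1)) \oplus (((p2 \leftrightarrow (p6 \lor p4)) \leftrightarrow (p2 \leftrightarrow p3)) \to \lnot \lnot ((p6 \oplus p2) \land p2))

\text{False}

p1 \oplus p3 = \text{False} \oplus \text{False} = \text{False}
(p1 \oplus p3) \lor p1 = \text{False} \lor \text{False} = \text{False}
((p1 \oplus p3) \lor p1) \to p4 = \text{False} \to \text{False} = \text{True}
(((p1 \oplus p3) \lor p1) \to p4) \oplus p6 = \text{True} \oplus \text{True} = \text{False}
p4 \lor p1 = \text{False} \lor \text{False} = \text{False}
((((p1 \oplus p3) \lor p1) \to p4) \oplus p6) \to (p4 \lor p1) = \text{False} \to \text{False} = \text{True}
p6 \lor p4 = \text{True} \lor \text{False} = \text{True}
p2 \leftrightarrow (p6 \lor p4) = \text{False} \leftrightarrow \text{True} = \text{False}
p2 \leftrightarrow p3 = \text{False} \leftrightarrow \text{False} = \text{True}
(p2 \leftrightarrow (p6 \lor p4)) \leftrightarrow (p2 \leftrightarrow p3) = \text{False} \leftrightarrow \text{True} = \text{False}
p6 \oplus p2 = \text{True} \oplus \text{False} = \text{True}
(p6 \oplus p2) \land p2 = \text{True} \land \text{False} = \text{False}
\lnot ((p6 \oplus p2) \land p2) = \lnot \text{False} = \text{True}
\lnot \lnot ((p6 \oplus p2) \land p2) = \lnot \text{True} = \text{False}
((p2 \leftrightarrow (p6 \lor p4)) \leftrightarrow (p2 \leftrightarrow p3)) \to \lnot \lnot ((p6 \oplus p2) \land p2) = \text{False} \to \text{False} = \text{True}
(((((p1 \oplus p3) \lor p1) \to p4) \oplus p6) \to (p4 \lor p1)) \oplus (((p2 \leftrightarrow (p6 \lor p4)) \leftrightarrow (p2 \leftrightarrow p3)) \to \lnot \lnot ((p6 \oplus p2) \land p2)) = \text{True} \oplus \text{True} = \text{False}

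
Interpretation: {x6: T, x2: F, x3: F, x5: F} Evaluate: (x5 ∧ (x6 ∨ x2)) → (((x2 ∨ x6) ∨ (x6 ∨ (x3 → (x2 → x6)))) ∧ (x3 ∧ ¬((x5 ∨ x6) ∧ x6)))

T

x6 ∨ x2 = T ∨ F = T
x5 ∧ (x6 ∨ x2) = F ∧ T = F
x2 ∨ x6 = F ∨ T = T
x2 → x6 = F → T = T
x3 → (x2 → x6) = F → T = T
x6 ∨ (x3 → (x2 → x6)) = T ∨ T = T
(x2 ∨ x6) ∨ (x6 ∨ (x3 → (x2 → x6))) = T ∨ T = T
x5 ∨ x6 = F ∨ T = T
(x5 ∨ x6) ∧ x6 = T ∧ T = T
¬((x5 ∨ x6) ∧ x6) = ¬T = F
x3 ∧ ¬((x5 ∨ x6) ∧ x6) = F ∧ F = F
((x2 ∨ x6) ∨ (x6 ∨ (x3 → (x2 → x6)))) ∧ (x3 ∧ ¬((x5 ∨ x6) ∧ x6)) = T ∧ F = F
(x5 ∧ (x6 ∨ x2)) → (((x2 ∨ x6) ∨ (x6 ∨ (x3 → (x2 → x6)))) ∧ (x3 ∧ ¬((x5 ∨ x6) ∧ x6))) = F → F = T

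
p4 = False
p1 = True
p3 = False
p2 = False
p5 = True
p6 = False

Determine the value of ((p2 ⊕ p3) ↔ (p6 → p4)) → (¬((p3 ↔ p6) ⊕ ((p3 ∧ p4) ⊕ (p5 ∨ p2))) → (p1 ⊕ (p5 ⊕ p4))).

True

p2 ⊕ p3 = False ⊕ False = False
p6 → p4 = False → False = True
(p2 ⊕ p3) ↔ (p6 → p4) = False ↔ True = False
p3 ↔ p6 = False ↔ False = True
p3 ∧ p4 = False ∧ False = False
p5 ∨ p2 = True ∨ False = True
(p3 ∧ p4) ⊕ (p5 ∨ p2) = False ⊕ True = True
(p3 ↔ p6) ⊕ ((p3 ∧ p4) ⊕ (p5 ∨ p2)) = True ⊕ True = False
¬((p3 ↔ p6) ⊕ ((p3 ∧ p4) ⊕ (p5 ∨ p2))) = ¬False = True
p5 ⊕ p4 = True ⊕ False = True
p1 ⊕ (p5 ⊕ p4) = True ⊕ True = False
¬((p3 ↔ p6) ⊕ ((p3 ∧ p4) ⊕ (p5 ∨ p2))) → (p1 ⊕ (p5 ⊕ p4)) = True → False = False
((p2 ⊕ p3) ↔ (p6 → p4)) → (¬((p3 ↔ p6) ⊕ ((p3 ∧ p4) ⊕ (p5 ∨ p2))) → (p1 ⊕ (p5 ⊕ p4))) = False → False = True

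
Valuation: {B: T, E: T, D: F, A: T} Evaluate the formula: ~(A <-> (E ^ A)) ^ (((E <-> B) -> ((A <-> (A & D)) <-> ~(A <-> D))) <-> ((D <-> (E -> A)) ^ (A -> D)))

F

E ^ A = T ^ T = F
A <-> (E ^ A) = T <-> F = F
~(A <-> (E ^ A)) = ~F = T
E <-> B = T <-> T = T
A & D = T & F = F
A <-> (A & D) = T <-> F = F
A <-> D = T <-> F = F
~(A <-> D) = ~F = T
(A <-> (A & D)) <-> ~(A <-> D) = F <-> T = F
(E <-> B) -> ((A <-> (A & D)) <-> ~(A <-> D)) = T -> F = F
E -> A = T -> T = T
D <-> (E -> A) = F <-> T = F
A -> D = T -> F = F
(D <-> (E -> A)) ^ (A -> D) = F ^ F = F
((E <-> B) -> ((A <-> (A & D)) <-> ~(A <-> D))) <-> ((D <-> (E -> A)) ^ (A -> D)) = F <-> F = T
~(A <-> (E ^ A)) ^ (((E <-> B) -> ((A <-> (A & D)) <-> ~(A <-> D))) <-> ((D <-> (E -> A)) ^ (A -> D))) = T ^ T = F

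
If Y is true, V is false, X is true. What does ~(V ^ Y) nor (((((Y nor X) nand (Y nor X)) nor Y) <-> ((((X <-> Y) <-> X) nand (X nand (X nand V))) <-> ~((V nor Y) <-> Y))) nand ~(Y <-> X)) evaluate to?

0

Substituting Y=1, V=0, X=1:
V ^ Y = 0 ^ 1 = 1
~(V ^ Y) = ~1 = 0
Y nor X = 1 nor 1 = 0
Y nor X = 1 nor 1 = 0
(Y nor X) nand (Y nor X) = 0 nand 0 = 1
((Y nor X) nand (Y nor X)) nor Y = 1 nor 1 = 0
X <-> Y = 1 <-> 1 = 1
(X <-> Y) <-> X = 1 <-> 1 = 1
X nand V = 1 nand 0 = 1
X nand (X nand V) = 1 nand 1 = 0
((X <-> Y) <-> X) nand (X nand (X nand V)) = 1 nand 0 = 1
V nor Y = 0 nor 1 = 0
(V nor Y) <-> Y = 0 <-> 1 = 0
~((V nor Y) <-> Y) = ~0 = 1
(((X <-> Y) <-> X) nand (X nand (X nand V))) <-> ~((V nor Y) <-> Y) = 1 <-> 1 = 1
(((Y nor X) nand (Y nor X)) nor Y) <-> ((((X <-> Y) <-> X) nand (X nand (X nand V))) <-> ~((V nor Y) <-> Y)) = 0 <-> 1 = 0
Y <-> X = 1 <-> 1 = 1
~(Y <-> X) = ~1 = 0
((((Y nor X) nand (Y nor X)) nor Y) <-> ((((X <-> Y) <-> X) nand (X nand (X nand V))) <-> ~((V nor Y) <-> Y))) nand ~(Y <-> X) = 0 nand 0 = 1
~(V ^ Y) nor (((((Y nor X) nand (Y nor X)) nor Y) <-> ((((X <-> Y) <-> X) nand (X nand (X nand V))) <-> ~((V nor Y) <-> Y))) nand ~(Y <-> X)) = 0 nor 1 = 0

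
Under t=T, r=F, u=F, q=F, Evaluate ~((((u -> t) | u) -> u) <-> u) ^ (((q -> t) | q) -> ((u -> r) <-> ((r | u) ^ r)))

F

u -> t = F -> T = T
(u -> t) | u = T | F = T
((u -> t) | u) -> u = T -> F = F
(((u -> t) | u) -> u) <-> u = F <-> F = T
~((((u -> t) | u) -> u) <-> u) = ~T = F
q -> t = F -> T = T
(q -> t) | q = T | F = T
u -> r = F -> F = T
r | u = F | F = F
(r | u) ^ r = F ^ F = F
(u -> r) <-> ((r | u) ^ r) = T <-> F = F
((q -> t) | q) -> ((u -> r) <-> ((r | u) ^ r)) = T -> F = F
~((((u -> t) | u) -> u) <-> u) ^ (((q -> t) | q) -> ((u -> r) <-> ((r | u) ^ r))) = F ^ F = F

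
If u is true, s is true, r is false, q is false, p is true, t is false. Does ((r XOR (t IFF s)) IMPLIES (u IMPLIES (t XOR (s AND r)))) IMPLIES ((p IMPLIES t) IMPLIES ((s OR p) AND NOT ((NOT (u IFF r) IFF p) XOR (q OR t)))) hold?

True

t IFF s = False IFF True = False
r XOR (t IFF s) = False XOR False = False
s AND r = True AND False = False
t XOR (s AND r) = False XOR False = False
u IMPLIES (t XOR (s AND r)) = True IMPLIES False = False
(r XOR (t IFF s)) IMPLIES (u IMPLIES (t XOR (s AND r))) = False IMPLIES False = True
p IMPLIES t = True IMPLIES False = False
s OR p = True OR True = True
u IFF r = True IFF False = False
NOT (u IFF r) = NOT False = True
NOT (u IFF r) IFF p = True IFF True = True
q OR t = False OR False = False
(NOT (u IFF r) IFF p) XOR (q OR t) = True XOR False = True
NOT ((NOT (u IFF r) IFF p) XOR (q OR t)) = NOT True = False
(s OR p) AND NOT ((NOT (u IFF r) IFF p) XOR (q OR t)) = True AND False = False
(p IMPLIES t) IMPLIES ((s OR p) AND NOT ((NOT (u IFF r) IFF p) XOR (q OR t))) = False IMPLIES False = True
((r XOR (t IFF s)) IMPLIES (u IMPLIES (t XOR (s AND r)))) IMPLIES ((p IMPLIES t) IMPLIES ((s OR p) AND NOT ((NOT (u IFF r) IFF p) XOR (q OR t)))) = True IMPLIES True = True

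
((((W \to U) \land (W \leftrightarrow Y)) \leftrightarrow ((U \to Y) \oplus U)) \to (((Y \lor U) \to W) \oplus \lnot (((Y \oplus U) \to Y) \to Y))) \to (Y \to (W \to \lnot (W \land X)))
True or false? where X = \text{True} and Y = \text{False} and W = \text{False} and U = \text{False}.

W \to U = \text{False} \to \text{False} = \text{True}
W \leftrightarrow Y = \text{False} \leftrightarrow \text{False} = \text{True}
(W \to U) \land (W \leftrightarrow Y) = \text{True} \land \text{True} = \text{True}
U \to Y = \text{False} \to \text{False} = \text{True}
(U \to Y) \oplus U = \text{True} \oplus \text{False} = \text{True}
((W \to U) \land (W \leftrightarrow Y)) \leftrightarrow ((U \to Y) \oplus U) = \text{True} \leftrightarrow \text{True} = \text{True}
Y \lor U = \text{False} \lor \text{False} = \text{False}
(Y \lor U) \to W = \text{False} \to \text{False} = \text{True}
Y \oplus U = \text{False} \oplus \text{False} = \text{False}
(Y \oplus U) \to Y = \text{False} \to \text{False} = \text{True}
((Y \oplus U) \to Y) \to Y = \text{True} \to \text{False} = \text{False}
\lnot (((Y \oplus U) \to Y) \to Y) = \lnot \text{False} = \text{True}
((Y \lor U) \to W) \oplus \lnot (((Y \oplus U) \to Y) \to Y) = \text{True} \oplus \text{True} = \text{False}
(((W \to U) \land (W \leftrightarrow Y)) \leftrightarrow ((U \to Y) \oplus U)) \to (((Y \lor U) \to W) \oplus \lnot (((Y \oplus U) \to Y) \to Y)) = \text{True} \to \text{False} = \text{False}
W \land X = \text{False} \land \text{True} = \text{False}
\lnot (W \land X) = \lnot \text{False} = \text{True}
W \to \lnot (W \land X) = \text{False} \to \text{True} = \text{True}
Y \to (W \to \lnot (W \land X)) = \text{False} \to \text{True} = \text{True}
((((W \to U) \land (W \leftrightarrow Y)) \leftrightarrow ((U \to Y) \oplus U)) \to (((Y \lor U) \to W) \oplus \lnot (((Y \oplus U) \to Y) \to Y))) \to (Y \to (W \to \lnot (W \land X))) = \text{False} \to \text{True} = \text{True}

\text{True}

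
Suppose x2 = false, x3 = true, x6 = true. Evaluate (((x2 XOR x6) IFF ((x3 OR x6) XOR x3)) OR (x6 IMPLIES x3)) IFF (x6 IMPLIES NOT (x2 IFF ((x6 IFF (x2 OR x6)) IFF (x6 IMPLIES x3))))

true

Substituting x2=false, x3=true, x6=true:
x2 XOR x6 = false XOR true = true
x3 OR x6 = true OR true = true
(x3 OR x6) XOR x3 = true XOR true = false
(x2 XOR x6) IFF ((x3 OR x6) XOR x3) = true IFF false = false
x6 IMPLIES x3 = true IMPLIES true = true
((x2 XOR x6) IFF ((x3 OR x6) XOR x3)) OR (x6 IMPLIES x3) = false OR true = true
x2 OR x6 = false OR true = true
x6 IFF (x2 OR x6) = true IFF true = true
x6 IMPLIES x3 = true IMPLIES true = true
(x6 IFF (x2 OR x6)) IFF (x6 IMPLIES x3) = true IFF true = true
x2 IFF ((x6 IFF (x2 OR x6)) IFF (x6 IMPLIES x3)) = false IFF true = false
NOT (x2 IFF ((x6 IFF (x2 OR x6)) IFF (x6 IMPLIES x3))) = NOT false = true
x6 IMPLIES NOT (x2 IFF ((x6 IFF (x2 OR x6)) IFF (x6 IMPLIES x3))) = true IMPLIES true = true
(((x2 XOR x6) IFF ((x3 OR x6) XOR x3)) OR (x6 IMPLIES x3)) IFF (x6 IMPLIES NOT (x2 IFF ((x6 IFF (x2 OR x6)) IFF (x6 IMPLIES x3)))) = true IFF true = true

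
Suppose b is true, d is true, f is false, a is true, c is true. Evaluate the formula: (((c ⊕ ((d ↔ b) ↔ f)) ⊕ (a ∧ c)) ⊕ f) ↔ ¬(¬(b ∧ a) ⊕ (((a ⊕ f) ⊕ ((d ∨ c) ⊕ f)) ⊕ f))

Substituting b=T, d=T, f=F, a=T, c=T:
d ↔ b = T ↔ T = T
(d ↔ b) ↔ f = T ↔ F = F
c ⊕ ((d ↔ b) ↔ f) = T ⊕ F = T
a ∧ c = T ∧ T = T
(c ⊕ ((d ↔ b) ↔ f)) ⊕ (a ∧ c) = T ⊕ T = F
((c ⊕ ((d ↔ b) ↔ f)) ⊕ (a ∧ c)) ⊕ f = F ⊕ F = F
b ∧ a = T ∧ T = T
¬(b ∧ a) = ¬T = F
a ⊕ f = T ⊕ F = T
d ∨ c = T ∨ T = T
(d ∨ c) ⊕ f = T ⊕ F = T
(a ⊕ f) ⊕ ((d ∨ c) ⊕ f) = T ⊕ T = F
((a ⊕ f) ⊕ ((d ∨ c) ⊕ f)) ⊕ f = F ⊕ F = F
¬(b ∧ a) ⊕ (((a ⊕ f) ⊕ ((d ∨ c) ⊕ f)) ⊕ f) = F ⊕ F = F
¬(¬(b ∧ a) ⊕ (((a ⊕ f) ⊕ ((d ∨ c) ⊕ f)) ⊕ f)) = ¬F = T
(((c ⊕ ((d ↔ b) ↔ f)) ⊕ (a ∧ c)) ⊕ f) ↔ ¬(¬(b ∧ a) ⊕ (((a ⊕ f) ⊕ ((d ∨ c) ⊕ f)) ⊕ f)) = F ↔ T = F

F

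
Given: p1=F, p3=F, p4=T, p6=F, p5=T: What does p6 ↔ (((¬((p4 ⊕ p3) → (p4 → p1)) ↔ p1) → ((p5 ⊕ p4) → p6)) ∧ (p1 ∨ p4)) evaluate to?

F

Substituting p1=F, p3=F, p4=T, p6=F, p5=T:
p4 ⊕ p3 = T ⊕ F = T
p4 → p1 = T → F = F
(p4 ⊕ p3) → (p4 → p1) = T → F = F
¬((p4 ⊕ p3) → (p4 → p1)) = ¬F = T
¬((p4 ⊕ p3) → (p4 → p1)) ↔ p1 = T ↔ F = F
p5 ⊕ p4 = T ⊕ T = F
(p5 ⊕ p4) → p6 = F → F = T
(¬((p4 ⊕ p3) → (p4 → p1)) ↔ p1) → ((p5 ⊕ p4) → p6) = F → T = T
p1 ∨ p4 = F ∨ T = T
((¬((p4 ⊕ p3) → (p4 → p1)) ↔ p1) → ((p5 ⊕ p4) → p6)) ∧ (p1 ∨ p4) = T ∧ T = T
p6 ↔ (((¬((p4 ⊕ p3) → (p4 → p1)) ↔ p1) → ((p5 ⊕ p4) → p6)) ∧ (p1 ∨ p4)) = F ↔ T = F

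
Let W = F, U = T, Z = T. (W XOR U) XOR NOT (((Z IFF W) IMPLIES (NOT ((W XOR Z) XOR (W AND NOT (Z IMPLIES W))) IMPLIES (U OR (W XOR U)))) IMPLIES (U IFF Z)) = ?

W XOR U = F XOR T = T
Z IFF W = T IFF F = F
W XOR Z = F XOR T = T
Z IMPLIES W = T IMPLIES F = F
NOT (Z IMPLIES W) = NOT F = T
W AND NOT (Z IMPLIES W) = F AND T = F
(W XOR Z) XOR (W AND NOT (Z IMPLIES W)) = T XOR F = T
NOT ((W XOR Z) XOR (W AND NOT (Z IMPLIES W))) = NOT T = F
W XOR U = F XOR T = T
U OR (W XOR U) = T OR T = T
NOT ((W XOR Z) XOR (W AND NOT (Z IMPLIES W))) IMPLIES (U OR (W XOR U)) = F IMPLIES T = T
(Z IFF W) IMPLIES (NOT ((W XOR Z) XOR (W AND NOT (Z IMPLIES W))) IMPLIES (U OR (W XOR U))) = F IMPLIES T = T
U IFF Z = T IFF T = T
((Z IFF W) IMPLIES (NOT ((W XOR Z) XOR (W AND NOT (Z IMPLIES W))) IMPLIES (U OR (W XOR U)))) IMPLIES (U IFF Z) = T IMPLIES T = T
NOT (((Z IFF W) IMPLIES (NOT ((W XOR Z) XOR (W AND NOT (Z IMPLIES W))) IMPLIES (U OR (W XOR U)))) IMPLIES (U IFF Z)) = NOT T = F
(W XOR U) XOR NOT (((Z IFF W) IMPLIES (NOT ((W XOR Z) XOR (W AND NOT (Z IMPLIES W))) IMPLIES (U OR (W XOR U)))) IMPLIES (U IFF Z)) = T XOR F = T

T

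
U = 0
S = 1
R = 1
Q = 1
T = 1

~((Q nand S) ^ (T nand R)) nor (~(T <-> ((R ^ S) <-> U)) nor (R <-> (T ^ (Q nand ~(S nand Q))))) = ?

Q nand S = 1 nand 1 = 0
T nand R = 1 nand 1 = 0
(Q nand S) ^ (T nand R) = 0 ^ 0 = 0
~((Q nand S) ^ (T nand R)) = ~0 = 1
R ^ S = 1 ^ 1 = 0
(R ^ S) <-> U = 0 <-> 0 = 1
T <-> ((R ^ S) <-> U) = 1 <-> 1 = 1
~(T <-> ((R ^ S) <-> U)) = ~1 = 0
S nand Q = 1 nand 1 = 0
~(S nand Q) = ~0 = 1
Q nand ~(S nand Q) = 1 nand 1 = 0
T ^ (Q nand ~(S nand Q)) = 1 ^ 0 = 1
R <-> (T ^ (Q nand ~(S nand Q))) = 1 <-> 1 = 1
~(T <-> ((R ^ S) <-> U)) nor (R <-> (T ^ (Q nand ~(S nand Q)))) = 0 nor 1 = 0
~((Q nand S) ^ (T nand R)) nor (~(T <-> ((R ^ S) <-> U)) nor (R <-> (T ^ (Q nand ~(S nand Q))))) = 1 nor 0 = 0

0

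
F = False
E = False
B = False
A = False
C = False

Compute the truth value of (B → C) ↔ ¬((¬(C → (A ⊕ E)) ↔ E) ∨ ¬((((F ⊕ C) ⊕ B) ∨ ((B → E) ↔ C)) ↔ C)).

B → C = False → False = True
A ⊕ E = False ⊕ False = False
C → (A ⊕ E) = False → False = True
¬(C → (A ⊕ E)) = ¬True = False
¬(C → (A ⊕ E)) ↔ E = False ↔ False = True
F ⊕ C = False ⊕ False = False
(F ⊕ C) ⊕ B = False ⊕ False = False
B → E = False → False = True
(B → E) ↔ C = True ↔ False = False
((F ⊕ C) ⊕ B) ∨ ((B → E) ↔ C) = False ∨ False = False
(((F ⊕ C) ⊕ B) ∨ ((B → E) ↔ C)) ↔ C = False ↔ False = True
¬((((F ⊕ C) ⊕ B) ∨ ((B → E) ↔ C)) ↔ C) = ¬True = False
(¬(C → (A ⊕ E)) ↔ E) ∨ ¬((((F ⊕ C) ⊕ B) ∨ ((B → E) ↔ C)) ↔ C) = True ∨ False = True
¬((¬(C → (A ⊕ E)) ↔ E) ∨ ¬((((F ⊕ C) ⊕ B) ∨ ((B → E) ↔ C)) ↔ C)) = ¬True = False
(B → C) ↔ ¬((¬(C → (A ⊕ E)) ↔ E) ∨ ¬((((F ⊕ C) ⊕ B) ∨ ((B → E) ↔ C)) ↔ C)) = True ↔ False = False

False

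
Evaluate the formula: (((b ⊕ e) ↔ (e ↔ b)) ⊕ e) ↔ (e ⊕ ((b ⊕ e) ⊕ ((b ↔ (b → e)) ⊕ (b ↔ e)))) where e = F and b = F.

b ⊕ e = F ⊕ F = F
e ↔ b = F ↔ F = T
(b ⊕ e) ↔ (e ↔ b) = F ↔ T = F
((b ⊕ e) ↔ (e ↔ b)) ⊕ e = F ⊕ F = F
b ⊕ e = F ⊕ F = F
b → e = F → F = T
b ↔ (b → e) = F ↔ T = F
b ↔ e = F ↔ F = T
(b ↔ (b → e)) ⊕ (b ↔ e) = F ⊕ T = T
(b ⊕ e) ⊕ ((b ↔ (b → e)) ⊕ (b ↔ e)) = F ⊕ T = T
e ⊕ ((b ⊕ e) ⊕ ((b ↔ (b → e)) ⊕ (b ↔ e))) = F ⊕ T = T
(((b ⊕ e) ↔ (e ↔ b)) ⊕ e) ↔ (e ⊕ ((b ⊕ e) ⊕ ((b ↔ (b → e)) ⊕ (b ↔ e)))) = F ↔ T = F

F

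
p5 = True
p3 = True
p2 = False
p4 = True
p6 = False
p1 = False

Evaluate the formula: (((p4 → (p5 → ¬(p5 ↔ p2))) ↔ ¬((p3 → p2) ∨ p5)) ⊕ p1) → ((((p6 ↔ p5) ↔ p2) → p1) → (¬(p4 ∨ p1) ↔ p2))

True

p5 ↔ p2 = True ↔ False = False
¬(p5 ↔ p2) = ¬False = True
p5 → ¬(p5 ↔ p2) = True → True = True
p4 → (p5 → ¬(p5 ↔ p2)) = True → True = True
p3 → p2 = True → False = False
(p3 → p2) ∨ p5 = False ∨ True = True
¬((p3 → p2) ∨ p5) = ¬True = False
(p4 → (p5 → ¬(p5 ↔ p2))) ↔ ¬((p3 → p2) ∨ p5) = True ↔ False = False
((p4 → (p5 → ¬(p5 ↔ p2))) ↔ ¬((p3 → p2) ∨ p5)) ⊕ p1 = False ⊕ False = False
p6 ↔ p5 = False ↔ True = False
(p6 ↔ p5) ↔ p2 = False ↔ False = True
((p6 ↔ p5) ↔ p2) → p1 = True → False = False
p4 ∨ p1 = True ∨ False = True
¬(p4 ∨ p1) = ¬True = False
¬(p4 ∨ p1) ↔ p2 = False ↔ False = True
(((p6 ↔ p5) ↔ p2) → p1) → (¬(p4 ∨ p1) ↔ p2) = False → True = True
(((p4 → (p5 → ¬(p5 ↔ p2))) ↔ ¬((p3 → p2) ∨ p5)) ⊕ p1) → ((((p6 ↔ p5) ↔ p2) → p1) → (¬(p4 ∨ p1) ↔ p2)) = False → True = True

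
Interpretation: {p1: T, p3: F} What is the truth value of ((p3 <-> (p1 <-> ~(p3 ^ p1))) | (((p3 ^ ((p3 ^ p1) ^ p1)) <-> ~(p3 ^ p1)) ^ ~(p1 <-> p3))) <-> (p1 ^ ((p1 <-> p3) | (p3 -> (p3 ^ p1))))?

F

p3 ^ p1 = F ^ T = T
~(p3 ^ p1) = ~T = F
p1 <-> ~(p3 ^ p1) = T <-> F = F
p3 <-> (p1 <-> ~(p3 ^ p1)) = F <-> F = T
p3 ^ p1 = F ^ T = T
(p3 ^ p1) ^ p1 = T ^ T = F
p3 ^ ((p3 ^ p1) ^ p1) = F ^ F = F
p3 ^ p1 = F ^ T = T
~(p3 ^ p1) = ~T = F
(p3 ^ ((p3 ^ p1) ^ p1)) <-> ~(p3 ^ p1) = F <-> F = T
p1 <-> p3 = T <-> F = F
~(p1 <-> p3) = ~F = T
((p3 ^ ((p3 ^ p1) ^ p1)) <-> ~(p3 ^ p1)) ^ ~(p1 <-> p3) = T ^ T = F
(p3 <-> (p1 <-> ~(p3 ^ p1))) | (((p3 ^ ((p3 ^ p1) ^ p1)) <-> ~(p3 ^ p1)) ^ ~(p1 <-> p3)) = T | F = T
p1 <-> p3 = T <-> F = F
p3 ^ p1 = F ^ T = T
p3 -> (p3 ^ p1) = F -> T = T
(p1 <-> p3) | (p3 -> (p3 ^ p1)) = F | T = T
p1 ^ ((p1 <-> p3) | (p3 -> (p3 ^ p1))) = T ^ T = F
((p3 <-> (p1 <-> ~(p3 ^ p1))) | (((p3 ^ ((p3 ^ p1) ^ p1)) <-> ~(p3 ^ p1)) ^ ~(p1 <-> p3))) <-> (p1 ^ ((p1 <-> p3) | (p3 -> (p3 ^ p1)))) = T <-> F = F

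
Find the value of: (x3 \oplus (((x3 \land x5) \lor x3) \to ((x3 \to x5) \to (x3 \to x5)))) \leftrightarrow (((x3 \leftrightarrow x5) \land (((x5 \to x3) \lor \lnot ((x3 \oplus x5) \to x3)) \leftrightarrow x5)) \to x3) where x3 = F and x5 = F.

T

x3 \land x5 = F \land F = F
(x3 \land x5) \lor x3 = F \lor F = F
x3 \to x5 = F \to F = T
x3 \to x5 = F \to F = T
(x3 \to x5) \to (x3 \to x5) = T \to T = T
((x3 \land x5) \lor x3) \to ((x3 \to x5) \to (x3 \to x5)) = F \to T = T
x3 \oplus (((x3 \land x5) \lor x3) \to ((x3 \to x5) \to (x3 \to x5))) = F \oplus T = T
x3 \leftrightarrow x5 = F \leftrightarrow F = T
x5 \to x3 = F \to F = T
x3 \oplus x5 = F \oplus F = F
(x3 \oplus x5) \to x3 = F \to F = T
\lnot ((x3 \oplus x5) \to x3) = \lnot T = F
(x5 \to x3) \lor \lnot ((x3 \oplus x5) \to x3) = T \lor F = T
((x5 \to x3) \lor \lnot ((x3 \oplus x5) \to x3)) \leftrightarrow x5 = T \leftrightarrow F = F
(x3 \leftrightarrow x5) \land (((x5 \to x3) \lor \lnot ((x3 \oplus x5) \to x3)) \leftrightarrow x5) = T \land F = F
((x3 \leftrightarrow x5) \land (((x5 \to x3) \lor \lnot ((x3 \oplus x5) \to x3)) \leftrightarrow x5)) \to x3 = F \to F = T
(x3 \oplus (((x3 \land x5) \lor x3) \to ((x3 \to x5) \to (x3 \to x5)))) \leftrightarrow (((x3 \leftrightarrow x5) \land (((x5 \to x3) \lor \lnot ((x3 \oplus x5) \to x3)) \leftrightarrow x5)) \to x3) = T \leftrightarrow T = T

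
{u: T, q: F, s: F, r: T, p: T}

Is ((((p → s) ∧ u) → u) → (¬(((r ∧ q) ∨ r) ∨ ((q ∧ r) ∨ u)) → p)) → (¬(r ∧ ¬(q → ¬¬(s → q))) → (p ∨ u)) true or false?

p → s = T → F = F
(p → s) ∧ u = F ∧ T = F
((p → s) ∧ u) → u = F → T = T
r ∧ q = T ∧ F = F
(r ∧ q) ∨ r = F ∨ T = T
q ∧ r = F ∧ T = F
(q ∧ r) ∨ u = F ∨ T = T
((r ∧ q) ∨ r) ∨ ((q ∧ r) ∨ u) = T ∨ T = T
¬(((r ∧ q) ∨ r) ∨ ((q ∧ r) ∨ u)) = ¬T = F
¬(((r ∧ q) ∨ r) ∨ ((q ∧ r) ∨ u)) → p = F → T = T
(((p → s) ∧ u) → u) → (¬(((r ∧ q) ∨ r) ∨ ((q ∧ r) ∨ u)) → p) = T → T = T
s → q = F → F = T
¬(s → q) = ¬T = F
¬¬(s → q) = ¬F = T
q → ¬¬(s → q) = F → T = T
¬(q → ¬¬(s → q)) = ¬T = F
r ∧ ¬(q → ¬¬(s → q)) = T ∧ F = F
¬(r ∧ ¬(q → ¬¬(s → q))) = ¬F = T
p ∨ u = T ∨ T = T
¬(r ∧ ¬(q → ¬¬(s → q))) → (p ∨ u) = T → T = T
((((p → s) ∧ u) → u) → (¬(((r ∧ q) ∨ r) ∨ ((q ∧ r) ∨ u)) → p)) → (¬(r ∧ ¬(q → ¬¬(s → q))) → (p ∨ u)) = T → T = T

T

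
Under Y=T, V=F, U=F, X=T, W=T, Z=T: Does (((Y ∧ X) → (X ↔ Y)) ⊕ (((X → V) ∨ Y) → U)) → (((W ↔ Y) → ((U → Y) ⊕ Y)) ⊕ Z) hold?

T

Y ∧ X = T ∧ T = T
X ↔ Y = T ↔ T = T
(Y ∧ X) → (X ↔ Y) = T → T = T
X → V = T → F = F
(X → V) ∨ Y = F ∨ T = T
((X → V) ∨ Y) → U = T → F = F
((Y ∧ X) → (X ↔ Y)) ⊕ (((X → V) ∨ Y) → U) = T ⊕ F = T
W ↔ Y = T ↔ T = T
U → Y = F → T = T
(U → Y) ⊕ Y = T ⊕ T = F
(W ↔ Y) → ((U → Y) ⊕ Y) = T → F = F
((W ↔ Y) → ((U → Y) ⊕ Y)) ⊕ Z = F ⊕ T = T
(((Y ∧ X) → (X ↔ Y)) ⊕ (((X → V) ∨ Y) → U)) → (((W ↔ Y) → ((U → Y) ⊕ Y)) ⊕ Z) = T → T = T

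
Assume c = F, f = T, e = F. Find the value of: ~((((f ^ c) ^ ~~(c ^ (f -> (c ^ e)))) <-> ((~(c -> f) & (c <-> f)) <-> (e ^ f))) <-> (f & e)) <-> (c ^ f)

F

f ^ c = T ^ F = T
c ^ e = F ^ F = F
f -> (c ^ e) = T -> F = F
c ^ (f -> (c ^ e)) = F ^ F = F
~(c ^ (f -> (c ^ e))) = ~F = T
~~(c ^ (f -> (c ^ e))) = ~T = F
(f ^ c) ^ ~~(c ^ (f -> (c ^ e))) = T ^ F = T
c -> f = F -> T = T
~(c -> f) = ~T = F
c <-> f = F <-> T = F
~(c -> f) & (c <-> f) = F & F = F
e ^ f = F ^ T = T
(~(c -> f) & (c <-> f)) <-> (e ^ f) = F <-> T = F
((f ^ c) ^ ~~(c ^ (f -> (c ^ e)))) <-> ((~(c -> f) & (c <-> f)) <-> (e ^ f)) = T <-> F = F
f & e = T & F = F
(((f ^ c) ^ ~~(c ^ (f -> (c ^ e)))) <-> ((~(c -> f) & (c <-> f)) <-> (e ^ f))) <-> (f & e) = F <-> F = T
~((((f ^ c) ^ ~~(c ^ (f -> (c ^ e)))) <-> ((~(c -> f) & (c <-> f)) <-> (e ^ f))) <-> (f & e)) = ~T = F
c ^ f = F ^ T = T
~((((f ^ c) ^ ~~(c ^ (f -> (c ^ e)))) <-> ((~(c -> f) & (c <-> f)) <-> (e ^ f))) <-> (f & e)) <-> (c ^ f) = F <-> T = F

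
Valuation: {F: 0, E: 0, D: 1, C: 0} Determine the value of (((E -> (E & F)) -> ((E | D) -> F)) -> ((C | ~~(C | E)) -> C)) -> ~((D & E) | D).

0

E & F = 0 & 0 = 0
E -> (E & F) = 0 -> 0 = 1
E | D = 0 | 1 = 1
(E | D) -> F = 1 -> 0 = 0
(E -> (E & F)) -> ((E | D) -> F) = 1 -> 0 = 0
C | E = 0 | 0 = 0
~(C | E) = ~0 = 1
~~(C | E) = ~1 = 0
C | ~~(C | E) = 0 | 0 = 0
(C | ~~(C | E)) -> C = 0 -> 0 = 1
((E -> (E & F)) -> ((E | D) -> F)) -> ((C | ~~(C | E)) -> C) = 0 -> 1 = 1
D & E = 1 & 0 = 0
(D & E) | D = 0 | 1 = 1
~((D & E) | D) = ~1 = 0
(((E -> (E & F)) -> ((E | D) -> F)) -> ((C | ~~(C | E)) -> C)) -> ~((D & E) | D) = 1 -> 0 = 0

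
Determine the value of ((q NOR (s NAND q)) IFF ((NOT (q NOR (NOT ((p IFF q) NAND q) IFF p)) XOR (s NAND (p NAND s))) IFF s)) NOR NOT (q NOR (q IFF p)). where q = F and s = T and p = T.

s NAND q = T NAND F = T
q NOR (s NAND q) = F NOR T = F
p IFF q = T IFF F = F
(p IFF q) NAND q = F NAND F = T
NOT ((p IFF q) NAND q) = NOT T = F
NOT ((p IFF q) NAND q) IFF p = F IFF T = F
q NOR (NOT ((p IFF q) NAND q) IFF p) = F NOR F = T
NOT (q NOR (NOT ((p IFF q) NAND q) IFF p)) = NOT T = F
p NAND s = T NAND T = F
s NAND (p NAND s) = T NAND F = T
NOT (q NOR (NOT ((p IFF q) NAND q) IFF p)) XOR (s NAND (p NAND s)) = F XOR T = T
(NOT (q NOR (NOT ((p IFF q) NAND q) IFF p)) XOR (s NAND (p NAND s))) IFF s = T IFF T = T
(q NOR (s NAND q)) IFF ((NOT (q NOR (NOT ((p IFF q) NAND q) IFF p)) XOR (s NAND (p NAND s))) IFF s) = F IFF T = F
q IFF p = F IFF T = F
q NOR (q IFF p) = F NOR F = T
NOT (q NOR (q IFF p)) = NOT T = F
((q NOR (s NAND q)) IFF ((NOT (q NOR (NOT ((p IFF q) NAND q) IFF p)) XOR (s NAND (p NAND s))) IFF s)) NOR NOT (q NOR (q IFF p)) = F NOR F = T

T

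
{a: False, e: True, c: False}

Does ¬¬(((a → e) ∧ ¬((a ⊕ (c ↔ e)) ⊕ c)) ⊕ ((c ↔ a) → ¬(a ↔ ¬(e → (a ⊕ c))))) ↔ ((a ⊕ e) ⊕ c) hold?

False

Substituting a=False, e=True, c=False:
a → e = False → True = True
c ↔ e = False ↔ True = False
a ⊕ (c ↔ e) = False ⊕ False = False
(a ⊕ (c ↔ e)) ⊕ c = False ⊕ False = False
¬((a ⊕ (c ↔ e)) ⊕ c) = ¬False = True
(a → e) ∧ ¬((a ⊕ (c ↔ e)) ⊕ c) = True ∧ True = True
c ↔ a = False ↔ False = True
a ⊕ c = False ⊕ False = False
e → (a ⊕ c) = True → False = False
¬(e → (a ⊕ c)) = ¬False = True
a ↔ ¬(e → (a ⊕ c)) = False ↔ True = False
¬(a ↔ ¬(e → (a ⊕ c))) = ¬False = True
(c ↔ a) → ¬(a ↔ ¬(e → (a ⊕ c))) = True → True = True
((a → e) ∧ ¬((a ⊕ (c ↔ e)) ⊕ c)) ⊕ ((c ↔ a) → ¬(a ↔ ¬(e → (a ⊕ c)))) = True ⊕ True = False
¬(((a → e) ∧ ¬((a ⊕ (c ↔ e)) ⊕ c)) ⊕ ((c ↔ a) → ¬(a ↔ ¬(e → (a ⊕ c))))) = ¬False = True
¬¬(((a → e) ∧ ¬((a ⊕ (c ↔ e)) ⊕ c)) ⊕ ((c ↔ a) → ¬(a ↔ ¬(e → (a ⊕ c))))) = ¬True = False
a ⊕ e = False ⊕ True = True
(a ⊕ e) ⊕ c = True ⊕ False = True
¬¬(((a → e) ∧ ¬((a ⊕ (c ↔ e)) ⊕ c)) ⊕ ((c ↔ a) → ¬(a ↔ ¬(e → (a ⊕ c))))) ↔ ((a ⊕ e) ⊕ c) = False ↔ True = False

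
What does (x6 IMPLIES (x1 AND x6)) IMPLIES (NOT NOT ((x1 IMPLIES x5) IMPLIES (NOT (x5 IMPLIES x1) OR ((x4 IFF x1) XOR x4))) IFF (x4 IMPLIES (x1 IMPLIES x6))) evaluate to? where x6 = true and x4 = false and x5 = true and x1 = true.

x1 AND x6 = true AND true = true
x6 IMPLIES (x1 AND x6) = true IMPLIES true = true
x1 IMPLIES x5 = true IMPLIES true = true
x5 IMPLIES x1 = true IMPLIES true = true
NOT (x5 IMPLIES x1) = NOT true = false
x4 IFF x1 = false IFF true = false
(x4 IFF x1) XOR x4 = false XOR false = false
NOT (x5 IMPLIES x1) OR ((x4 IFF x1) XOR x4) = false OR false = false
(x1 IMPLIES x5) IMPLIES (NOT (x5 IMPLIES x1) OR ((x4 IFF x1) XOR x4)) = true IMPLIES false = false
NOT ((x1 IMPLIES x5) IMPLIES (NOT (x5 IMPLIES x1) OR ((x4 IFF x1) XOR x4))) = NOT false = true
NOT NOT ((x1 IMPLIES x5) IMPLIES (NOT (x5 IMPLIES x1) OR ((x4 IFF x1) XOR x4))) = NOT true = false
x1 IMPLIES x6 = true IMPLIES true = true
x4 IMPLIES (x1 IMPLIES x6) = false IMPLIES true = true
NOT NOT ((x1 IMPLIES x5) IMPLIES (NOT (x5 IMPLIES x1) OR ((x4 IFF x1) XOR x4))) IFF (x4 IMPLIES (x1 IMPLIES x6)) = false IFF true = false
(x6 IMPLIES (x1 AND x6)) IMPLIES (NOT NOT ((x1 IMPLIES x5) IMPLIES (NOT (x5 IMPLIES x1) OR ((x4 IFF x1) XOR x4))) IFF (x4 IMPLIES (x1 IMPLIES x6))) = true IMPLIES false = false

false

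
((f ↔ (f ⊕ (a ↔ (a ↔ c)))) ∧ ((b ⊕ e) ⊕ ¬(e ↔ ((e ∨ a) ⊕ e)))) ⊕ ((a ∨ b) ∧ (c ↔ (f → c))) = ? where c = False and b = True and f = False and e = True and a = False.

a ↔ c = False ↔ False = True
a ↔ (a ↔ c) = False ↔ True = False
f ⊕ (a ↔ (a ↔ c)) = False ⊕ False = False
f ↔ (f ⊕ (a ↔ (a ↔ c))) = False ↔ False = True
b ⊕ e = True ⊕ True = False
e ∨ a = True ∨ False = True
(e ∨ a) ⊕ e = True ⊕ True = False
e ↔ ((e ∨ a) ⊕ e) = True ↔ False = False
¬(e ↔ ((e ∨ a) ⊕ e)) = ¬False = True
(b ⊕ e) ⊕ ¬(e ↔ ((e ∨ a) ⊕ e)) = False ⊕ True = True
(f ↔ (f ⊕ (a ↔ (a ↔ c)))) ∧ ((b ⊕ e) ⊕ ¬(e ↔ ((e ∨ a) ⊕ e))) = True ∧ True = True
a ∨ b = False ∨ True = True
f → c = False → False = True
c ↔ (f → c) = False ↔ True = False
(a ∨ b) ∧ (c ↔ (f → c)) = True ∧ False = False
((f ↔ (f ⊕ (a ↔ (a ↔ c)))) ∧ ((b ⊕ e) ⊕ ¬(e ↔ ((e ∨ a) ⊕ e)))) ⊕ ((a ∨ b) ∧ (c ↔ (f → c))) = True ⊕ False = True

True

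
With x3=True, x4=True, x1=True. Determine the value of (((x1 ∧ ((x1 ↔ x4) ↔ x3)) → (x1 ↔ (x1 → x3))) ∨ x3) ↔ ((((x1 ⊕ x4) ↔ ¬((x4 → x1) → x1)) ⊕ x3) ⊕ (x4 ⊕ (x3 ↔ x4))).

Substituting x3=True, x4=True, x1=True:
x1 ↔ x4 = True ↔ True = True
(x1 ↔ x4) ↔ x3 = True ↔ True = True
x1 ∧ ((x1 ↔ x4) ↔ x3) = True ∧ True = True
x1 → x3 = True → True = True
x1 ↔ (x1 → x3) = True ↔ True = True
(x1 ∧ ((x1 ↔ x4) ↔ x3)) → (x1 ↔ (x1 → x3)) = True → True = True
((x1 ∧ ((x1 ↔ x4) ↔ x3)) → (x1 ↔ (x1 → x3))) ∨ x3 = True ∨ True = True
x1 ⊕ x4 = True ⊕ True = False
x4 → x1 = True → True = True
(x4 → x1) → x1 = True → True = True
¬((x4 → x1) → x1) = ¬True = False
(x1 ⊕ x4) ↔ ¬((x4 → x1) → x1) = False ↔ False = True
((x1 ⊕ x4) ↔ ¬((x4 → x1) → x1)) ⊕ x3 = True ⊕ True = False
x3 ↔ x4 = True ↔ True = True
x4 ⊕ (x3 ↔ x4) = True ⊕ True = False
(((x1 ⊕ x4) ↔ ¬((x4 → x1) → x1)) ⊕ x3) ⊕ (x4 ⊕ (x3 ↔ x4)) = False ⊕ False = False
(((x1 ∧ ((x1 ↔ x4) ↔ x3)) → (x1 ↔ (x1 → x3))) ∨ x3) ↔ ((((x1 ⊕ x4) ↔ ¬((x4 → x1) → x1)) ⊕ x3) ⊕ (x4 ⊕ (x3 ↔ x4))) = True ↔ False = False

False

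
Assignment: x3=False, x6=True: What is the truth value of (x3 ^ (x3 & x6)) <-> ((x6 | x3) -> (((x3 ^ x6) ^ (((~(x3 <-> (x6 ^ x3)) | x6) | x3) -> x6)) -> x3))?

x3 & x6 = False & True = False
x3 ^ (x3 & x6) = False ^ False = False
x6 | x3 = True | False = True
x3 ^ x6 = False ^ True = True
x6 ^ x3 = True ^ False = True
x3 <-> (x6 ^ x3) = False <-> True = False
~(x3 <-> (x6 ^ x3)) = ~False = True
~(x3 <-> (x6 ^ x3)) | x6 = True | True = True
(~(x3 <-> (x6 ^ x3)) | x6) | x3 = True | False = True
((~(x3 <-> (x6 ^ x3)) | x6) | x3) -> x6 = True -> True = True
(x3 ^ x6) ^ (((~(x3 <-> (x6 ^ x3)) | x6) | x3) -> x6) = True ^ True = False
((x3 ^ x6) ^ (((~(x3 <-> (x6 ^ x3)) | x6) | x3) -> x6)) -> x3 = False -> False = True
(x6 | x3) -> (((x3 ^ x6) ^ (((~(x3 <-> (x6 ^ x3)) | x6) | x3) -> x6)) -> x3) = True -> True = True
(x3 ^ (x3 & x6)) <-> ((x6 | x3) -> (((x3 ^ x6) ^ (((~(x3 <-> (x6 ^ x3)) | x6) | x3) -> x6)) -> x3)) = False <-> True = False

False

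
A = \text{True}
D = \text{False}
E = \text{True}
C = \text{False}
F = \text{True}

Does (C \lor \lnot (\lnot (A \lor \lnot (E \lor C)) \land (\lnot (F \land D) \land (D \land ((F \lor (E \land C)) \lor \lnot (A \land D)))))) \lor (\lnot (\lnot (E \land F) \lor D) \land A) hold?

Substituting A=\text{True}, D=\text{False}, E=\text{True}, C=\text{False}, F=\text{True}:
E \lor C = \text{True} \lor \text{False} = \text{True}
\lnot (E \lor C) = \lnot \text{True} = \text{False}
A \lor \lnot (E \lor C) = \text{True} \lor \text{False} = \text{True}
\lnot (A \lor \lnot (E \lor C)) = \lnot \text{True} = \text{False}
F \land D = \text{True} \land \text{False} = \text{False}
\lnot (F \land D) = \lnot \text{False} = \text{True}
E \land C = \text{True} \land \text{False} = \text{False}
F \lor (E \land C) = \text{True} \lor \text{False} = \text{True}
A \land D = \text{True} \land \text{False} = \text{False}
\lnot (A \land D) = \lnot \text{False} = \text{True}
(F \lor (E \land C)) \lor \lnot (A \land D) = \text{True} \lor \text{True} = \text{True}
D \land ((F \lor (E \land C)) \lor \lnot (A \land D)) = \text{False} \land \text{True} = \text{False}
\lnot (F \land D) \land (D \land ((F \lor (E \land C)) \lor \lnot (A \land D))) = \text{True} \land \text{False} = \text{False}
\lnot (A \lor \lnot (E \lor C)) \land (\lnot (F \land D) \land (D \land ((F \lor (E \land C)) \lor \lnot (A \land D)))) = \text{False} \land \text{False} = \text{False}
\lnot (\lnot (A \lor \lnot (E \lor C)) \land (\lnot (F \land D) \land (D \land ((F \lor (E \land C)) \lor \lnot (A \land D))))) = \lnot \text{False} = \text{True}
C \lor \lnot (\lnot (A \lor \lnot (E \lor C)) \land (\lnot (F \land D) \land (D \land ((F \lor (E \land C)) \lor \lnot (A \land D))))) = \text{False} \lor \text{True} = \text{True}
E \land F = \text{True} \land \text{True} = \text{True}
\lnot (E \land F) = \lnot \text{True} = \text{False}
\lnot (E \land F) \lor D = \text{False} \lor \text{False} = \text{False}
\lnot (\lnot (E \land F) \lor D) = \lnot \text{False} = \text{True}
\lnot (\lnot (E \land F) \lor D) \land A = \text{True} \land \text{True} = \text{True}
(C \lor \lnot (\lnot (A \lor \lnot (E \lor C)) \land (\lnot (F \land D) \land (D \land ((F \lor (E \land C)) \lor \lnot (A \land D)))))) \lor (\lnot (\lnot (E \land F) \lor D) \land A) = \text{True} \lor \text{True} = \text{True}

\text{True}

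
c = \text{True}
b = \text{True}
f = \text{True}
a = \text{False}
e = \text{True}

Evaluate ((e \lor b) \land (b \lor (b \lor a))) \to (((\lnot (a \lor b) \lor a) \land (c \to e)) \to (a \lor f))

e \lor b = \text{True} \lor \text{True} = \text{True}
b \lor a = \text{True} \lor \text{False} = \text{True}
b \lor (b \lor a) = \text{True} \lor \text{True} = \text{True}
(e \lor b) \land (b \lor (b \lor a)) = \text{True} \land \text{True} = \text{True}
a \lor b = \text{False} \lor \text{True} = \text{True}
\lnot (a \lor b) = \lnot \text{True} = \text{False}
\lnot (a \lor b) \lor a = \text{False} \lor \text{False} = \text{False}
c \to e = \text{True} \to \text{True} = \text{True}
(\lnot (a \lor b) \lor a) \land (c \to e) = \text{False} \land \text{True} = \text{False}
a \lor f = \text{False} \lor \text{True} = \text{True}
((\lnot (a \lor b) \lor a) \land (c \to e)) \to (a \lor f) = \text{False} \to \text{True} = \text{True}
((e \lor b) \land (b \lor (b \lor a))) \to (((\lnot (a \lor b) \lor a) \land (c \to e)) \to (a \lor f)) = \text{True} \to \text{True} = \text{True}

\text{True}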